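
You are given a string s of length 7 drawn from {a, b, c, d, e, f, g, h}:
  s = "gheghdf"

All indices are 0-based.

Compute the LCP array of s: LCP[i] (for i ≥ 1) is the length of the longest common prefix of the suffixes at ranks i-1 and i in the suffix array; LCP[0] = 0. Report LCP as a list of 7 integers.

[0, 0, 0, 0, 2, 0, 1]

rank→(start, suffix):
  0 → (5, 'df')
  1 → (2, 'eghdf')
  2 → (6, 'f')
  3 → (3, 'ghdf')
  4 → (0, 'gheghdf')
  5 → (4, 'hdf')
  6 → (1, 'heghdf')

SA = [5, 2, 6, 3, 0, 4, 1]
[i] adj suffixes → lcp
  [1] 5/2 → 0 ('')
  [2] 2/6 → 0 ('')
  [3] 6/3 → 0 ('')
  [4] 3/0 → 2 ('gh')
  [5] 0/4 → 0 ('')
  [6] 4/1 → 1 ('h')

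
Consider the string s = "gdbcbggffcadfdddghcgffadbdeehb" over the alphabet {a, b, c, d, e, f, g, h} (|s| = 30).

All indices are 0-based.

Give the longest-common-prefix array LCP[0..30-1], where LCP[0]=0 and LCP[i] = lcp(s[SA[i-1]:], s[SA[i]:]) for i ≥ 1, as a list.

rank→(start, suffix):
  0 → (22, 'adbdeehb')
  1 → (10, 'adfdddghcgffadbdeehb')
  2 → (29, 'b')
  3 → (2, 'bcbggffcadfdddghcgffadbdeehb')
  4 → (24, 'bdeehb')
  5 → (4, 'bggffcadfdddghcgffadbdeehb')
  6 → (9, 'cadfdddghcgffadbdeehb')
  7 → (3, 'cbggffcadfdddghcgffadbdeehb')
  8 → (18, 'cgffadbdeehb')
  9 → (1, 'dbcbggffcadfdddghcgffadbdeehb')
  10 → (23, 'dbdeehb')
  11 → (13, 'dddghcgffadbdeehb')
  12 → (14, 'ddghcgffadbdeehb')
  13 → (25, 'deehb')
  14 → (11, 'dfdddghcgffadbdeehb')
  15 → (15, 'dghcgffadbdeehb')
  16 → (26, 'eehb')
  17 → (27, 'ehb')
  18 → (21, 'fadbdeehb')
  19 → (8, 'fcadfdddghcgffadbdeehb')
  20 → (12, 'fdddghcgffadbdeehb')
  21 → (20, 'ffadbdeehb')
  22 → (7, 'ffcadfdddghcgffadbdeehb')
  23 → (0, 'gdbcbggffcadfdddghcgffadbdeehb')
  24 → (19, 'gffadbdeehb')
  25 → (6, 'gffcadfdddghcgffadbdeehb')
  26 → (5, 'ggffcadfdddghcgffadbdeehb')
  27 → (16, 'ghcgffadbdeehb')
  28 → (28, 'hb')
  29 → (17, 'hcgffadbdeehb')

SA = [22, 10, 29, 2, 24, 4, 9, 3, 18, 1, 23, 13, 14, 25, 11, 15, 26, 27, 21, 8, 12, 20, 7, 0, 19, 6, 5, 16, 28, 17]
rank  pair      lcp
   1  s[22:],s[10:]  2  'ad'
   2  s[10:],s[29:]  0  ''
   3  s[29:],s[2:]  1  'b'
   4  s[2:],s[24:]  1  'b'
   5  s[24:],s[4:]  1  'b'
   6  s[4:],s[9:]  0  ''
   7  s[9:],s[3:]  1  'c'
   8  s[3:],s[18:]  1  'c'
   9  s[18:],s[1:]  0  ''
  10  s[1:],s[23:]  2  'db'
  11  s[23:],s[13:]  1  'd'
  12  s[13:],s[14:]  2  'dd'
  13  s[14:],s[25:]  1  'd'
  14  s[25:],s[11:]  1  'd'
  15  s[11:],s[15:]  1  'd'
  16  s[15:],s[26:]  0  ''
  17  s[26:],s[27:]  1  'e'
  18  s[27:],s[21:]  0  ''
  19  s[21:],s[8:]  1  'f'
  20  s[8:],s[12:]  1  'f'
  21  s[12:],s[20:]  1  'f'
  22  s[20:],s[7:]  2  'ff'
  23  s[7:],s[0:]  0  ''
  24  s[0:],s[19:]  1  'g'
  25  s[19:],s[6:]  3  'gff'
  26  s[6:],s[5:]  1  'g'
  27  s[5:],s[16:]  1  'g'
  28  s[16:],s[28:]  0  ''
  29  s[28:],s[17:]  1  'h'

[0, 2, 0, 1, 1, 1, 0, 1, 1, 0, 2, 1, 2, 1, 1, 1, 0, 1, 0, 1, 1, 1, 2, 0, 1, 3, 1, 1, 0, 1]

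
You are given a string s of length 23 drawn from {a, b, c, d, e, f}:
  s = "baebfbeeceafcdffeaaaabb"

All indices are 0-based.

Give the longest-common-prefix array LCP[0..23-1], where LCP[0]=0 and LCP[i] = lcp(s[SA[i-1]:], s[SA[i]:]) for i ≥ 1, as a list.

[0, 3, 2, 1, 1, 1, 0, 1, 1, 1, 1, 0, 1, 0, 0, 2, 1, 1, 1, 0, 1, 1, 1]

sorted suffixes:
  #0 SA[0]=17  'aaaabb'
  #1 SA[1]=18  'aaabb'
  #2 SA[2]=19  'aabb'
  #3 SA[3]=20  'abb'
  #4 SA[4]=1  'aebfbeeceafcdffeaaaabb'
  #5 SA[5]=10  'afcdffeaaaabb'
  #6 SA[6]=22  'b'
  #7 SA[7]=0  'baebfbeeceafcdffeaaaabb'
  #8 SA[8]=21  'bb'
  #9 SA[9]=5  'beeceafcdffeaaaabb'
  #10 SA[10]=3  'bfbeeceafcdffeaaaabb'
  #11 SA[11]=12  'cdffeaaaabb'
  #12 SA[12]=8  'ceafcdffeaaaabb'
  #13 SA[13]=13  'dffeaaaabb'
  #14 SA[14]=16  'eaaaabb'
  #15 SA[15]=9  'eafcdffeaaaabb'
  #16 SA[16]=2  'ebfbeeceafcdffeaaaabb'
  #17 SA[17]=7  'eceafcdffeaaaabb'
  #18 SA[18]=6  'eeceafcdffeaaaabb'
  #19 SA[19]=4  'fbeeceafcdffeaaaabb'
  #20 SA[20]=11  'fcdffeaaaabb'
  #21 SA[21]=15  'feaaaabb'
  #22 SA[22]=14  'ffeaaaabb'

SA = [17, 18, 19, 20, 1, 10, 22, 0, 21, 5, 3, 12, 8, 13, 16, 9, 2, 7, 6, 4, 11, 15, 14]
rank  pair      lcp
   1  s[17:],s[18:]  3  'aaa'
   2  s[18:],s[19:]  2  'aa'
   3  s[19:],s[20:]  1  'a'
   4  s[20:],s[1:]  1  'a'
   5  s[1:],s[10:]  1  'a'
   6  s[10:],s[22:]  0  ''
   7  s[22:],s[0:]  1  'b'
   8  s[0:],s[21:]  1  'b'
   9  s[21:],s[5:]  1  'b'
  10  s[5:],s[3:]  1  'b'
  11  s[3:],s[12:]  0  ''
  12  s[12:],s[8:]  1  'c'
  13  s[8:],s[13:]  0  ''
  14  s[13:],s[16:]  0  ''
  15  s[16:],s[9:]  2  'ea'
  16  s[9:],s[2:]  1  'e'
  17  s[2:],s[7:]  1  'e'
  18  s[7:],s[6:]  1  'e'
  19  s[6:],s[4:]  0  ''
  20  s[4:],s[11:]  1  'f'
  21  s[11:],s[15:]  1  'f'
  22  s[15:],s[14:]  1  'f'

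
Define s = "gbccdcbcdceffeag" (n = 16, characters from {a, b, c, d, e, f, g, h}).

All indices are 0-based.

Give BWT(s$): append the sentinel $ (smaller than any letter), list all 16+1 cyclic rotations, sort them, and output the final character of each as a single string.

gegcdbcbdccfcfea$

rank  rotation           last
    0  $gbccdcbcdceffeag  g
    1  ag$gbccdcbcdceffe  e
    2  bccdcbcdceffeag$g  g
    3  bcdceffeag$gbccdc  c
    4  cbcdceffeag$gbccd  d
    5  ccdcbcdceffeag$gb  b
    6  cdcbcdceffeag$gbc  c
    7  cdceffeag$gbccdcb  b
    8  ceffeag$gbccdcbcd  d
    9  dcbcdceffeag$gbcc  c
   10  dceffeag$gbccdcbc  c
   11  eag$gbccdcbcdceff  f
   12  effeag$gbccdcbcdc  c
   13  feag$gbccdcbcdcef  f
   14  ffeag$gbccdcbcdce  e
   15  g$gbccdcbcdceffea  a
   16  gbccdcbcdceffeag$  $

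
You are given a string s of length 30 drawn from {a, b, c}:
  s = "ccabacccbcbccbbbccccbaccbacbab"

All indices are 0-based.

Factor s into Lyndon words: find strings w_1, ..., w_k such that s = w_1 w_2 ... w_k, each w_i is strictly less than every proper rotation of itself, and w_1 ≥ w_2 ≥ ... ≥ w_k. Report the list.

["c", "c", "abacccbcbccbbbccccbaccbacb", "ab"]

emit factor 1: 'c' (i=0, period=1)
emit factor 2: 'c' (i=1, period=1)
emit factor 3: 'abacccbcbccbbbccccbaccbacb' (i=2, period=26)
emit factor 4: 'ab' (i=28, period=2)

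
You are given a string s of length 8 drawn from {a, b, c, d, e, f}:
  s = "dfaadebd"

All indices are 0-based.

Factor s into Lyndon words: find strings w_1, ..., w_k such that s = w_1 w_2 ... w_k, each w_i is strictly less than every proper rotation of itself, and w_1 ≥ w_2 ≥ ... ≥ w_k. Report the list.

emit factor 1: 'df' (i=0, period=2)
emit factor 2: 'aadebd' (i=2, period=6)

["df", "aadebd"]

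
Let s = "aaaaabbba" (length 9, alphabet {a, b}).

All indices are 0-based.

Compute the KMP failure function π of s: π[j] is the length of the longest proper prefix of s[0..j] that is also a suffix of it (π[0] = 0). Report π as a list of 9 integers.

[0, 1, 2, 3, 4, 0, 0, 0, 1]

π[0] = 0
j=1 s[j]='a': π[1]=1 (border 'a')
j=2 s[j]='a': π[2]=2 (border 'aa')
j=3 s[j]='a': π[3]=3 (border 'aaa')
j=4 s[j]='a': π[4]=4 (border 'aaaa')
j=5 s[j]='b': k: 4→3→2→1→0; π[5]=0 (border '')
j=6 s[j]='b': π[6]=0 (border '')
j=7 s[j]='b': π[7]=0 (border '')
j=8 s[j]='a': π[8]=1 (border 'a')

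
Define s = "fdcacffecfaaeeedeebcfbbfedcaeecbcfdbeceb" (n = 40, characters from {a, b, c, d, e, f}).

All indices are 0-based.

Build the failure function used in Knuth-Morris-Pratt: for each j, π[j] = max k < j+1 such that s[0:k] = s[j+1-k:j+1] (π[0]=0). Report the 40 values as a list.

[0, 0, 0, 0, 0, 1, 1, 0, 0, 1, 0, 0, 0, 0, 0, 0, 0, 0, 0, 0, 1, 0, 0, 1, 0, 0, 0, 0, 0, 0, 0, 0, 0, 1, 2, 0, 0, 0, 0, 0]

π[0] = 0
j=1 s[j]='d': π[1]=0 (border '')
j=2 s[j]='c': π[2]=0 (border '')
j=3 s[j]='a': π[3]=0 (border '')
j=4 s[j]='c': π[4]=0 (border '')
j=5 s[j]='f': π[5]=1 (border 'f')
j=6 s[j]='f': k: 1→0; π[6]=1 (border 'f')
j=7 s[j]='e': k: 1→0; π[7]=0 (border '')
j=8 s[j]='c': π[8]=0 (border '')
j=9 s[j]='f': π[9]=1 (border 'f')
j=10 s[j]='a': k: 1→0; π[10]=0 (border '')
j=11 s[j]='a': π[11]=0 (border '')
j=12 s[j]='e': π[12]=0 (border '')
j=13 s[j]='e': π[13]=0 (border '')
j=14 s[j]='e': π[14]=0 (border '')
j=15 s[j]='d': π[15]=0 (border '')
j=16 s[j]='e': π[16]=0 (border '')
j=17 s[j]='e': π[17]=0 (border '')
j=18 s[j]='b': π[18]=0 (border '')
j=19 s[j]='c': π[19]=0 (border '')
j=20 s[j]='f': π[20]=1 (border 'f')
j=21 s[j]='b': k: 1→0; π[21]=0 (border '')
j=22 s[j]='b': π[22]=0 (border '')
j=23 s[j]='f': π[23]=1 (border 'f')
j=24 s[j]='e': k: 1→0; π[24]=0 (border '')
j=25 s[j]='d': π[25]=0 (border '')
j=26 s[j]='c': π[26]=0 (border '')
j=27 s[j]='a': π[27]=0 (border '')
j=28 s[j]='e': π[28]=0 (border '')
j=29 s[j]='e': π[29]=0 (border '')
j=30 s[j]='c': π[30]=0 (border '')
j=31 s[j]='b': π[31]=0 (border '')
j=32 s[j]='c': π[32]=0 (border '')
j=33 s[j]='f': π[33]=1 (border 'f')
j=34 s[j]='d': π[34]=2 (border 'fd')
j=35 s[j]='b': k: 2→0; π[35]=0 (border '')
j=36 s[j]='e': π[36]=0 (border '')
j=37 s[j]='c': π[37]=0 (border '')
j=38 s[j]='e': π[38]=0 (border '')
j=39 s[j]='b': π[39]=0 (border '')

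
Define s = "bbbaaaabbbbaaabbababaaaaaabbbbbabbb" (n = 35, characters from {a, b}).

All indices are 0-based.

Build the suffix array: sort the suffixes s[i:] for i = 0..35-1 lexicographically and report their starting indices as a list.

sorted suffixes:
  #0 SA[0]=20  'aaaaaabbbbbabbb'
  #1 SA[1]=21  'aaaaabbbbbabbb'
  #2 SA[2]=3  'aaaabbbbaaabbababaaaaaabbbbbabbb'
  #3 SA[3]=22  'aaaabbbbbabbb'
  #4 SA[4]=11  'aaabbababaaaaaabbbbbabbb'
  #5 SA[5]=4  'aaabbbbaaabbababaaaaaabbbbbabbb'
  #6 SA[6]=23  'aaabbbbbabbb'
  #7 SA[7]=12  'aabbababaaaaaabbbbbabbb'
  #8 SA[8]=5  'aabbbbaaabbababaaaaaabbbbbabbb'
  #9 SA[9]=24  'aabbbbbabbb'
  #10 SA[10]=18  'abaaaaaabbbbbabbb'
  #11 SA[11]=16  'ababaaaaaabbbbbabbb'
  #12 SA[12]=13  'abbababaaaaaabbbbbabbb'
  #13 SA[13]=31  'abbb'
  #14 SA[14]=6  'abbbbaaabbababaaaaaabbbbbabbb'
  #15 SA[15]=25  'abbbbbabbb'
  #16 SA[16]=34  'b'
  #17 SA[17]=19  'baaaaaabbbbbabbb'
  #18 SA[18]=2  'baaaabbbbaaabbababaaaaaabbbbbabbb'
  #19 SA[19]=10  'baaabbababaaaaaabbbbbabbb'
  #20 SA[20]=17  'babaaaaaabbbbbabbb'
  #21 SA[21]=15  'bababaaaaaabbbbbabbb'
  #22 SA[22]=30  'babbb'
  #23 SA[23]=33  'bb'
  #24 SA[24]=1  'bbaaaabbbbaaabbababaaaaaabbbbbabbb'
  #25 SA[25]=9  'bbaaabbababaaaaaabbbbbabbb'
  #26 SA[26]=14  'bbababaaaaaabbbbbabbb'
  #27 SA[27]=29  'bbabbb'
  #28 SA[28]=32  'bbb'
  #29 SA[29]=0  'bbbaaaabbbbaaabbababaaaaaabbbbbabbb'
  #30 SA[30]=8  'bbbaaabbababaaaaaabbbbbabbb'
  #31 SA[31]=28  'bbbabbb'
  #32 SA[32]=7  'bbbbaaabbababaaaaaabbbbbabbb'
  #33 SA[33]=27  'bbbbabbb'
  #34 SA[34]=26  'bbbbbabbb'

[20, 21, 3, 22, 11, 4, 23, 12, 5, 24, 18, 16, 13, 31, 6, 25, 34, 19, 2, 10, 17, 15, 30, 33, 1, 9, 14, 29, 32, 0, 8, 28, 7, 27, 26]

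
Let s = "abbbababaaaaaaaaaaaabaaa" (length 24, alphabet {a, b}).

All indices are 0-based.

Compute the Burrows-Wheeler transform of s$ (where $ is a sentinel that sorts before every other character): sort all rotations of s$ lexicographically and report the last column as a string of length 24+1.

rank  rotation                   last
    0  $abbbababaaaaaaaaaaaabaaa  a
    1  a$abbbababaaaaaaaaaaaabaa  a
    2  aa$abbbababaaaaaaaaaaaaba  a
    3  aaa$abbbababaaaaaaaaaaaab  b
    4  aaaaaaaaaaaabaaa$abbbabab  b
    5  aaaaaaaaaaabaaa$abbbababa  a
    6  aaaaaaaaaabaaa$abbbababaa  a
    7  aaaaaaaaabaaa$abbbababaaa  a
    8  aaaaaaaabaaa$abbbababaaaa  a
    9  aaaaaaabaaa$abbbababaaaaa  a
   10  aaaaaabaaa$abbbababaaaaaa  a
   11  aaaaabaaa$abbbababaaaaaaa  a
   12  aaaabaaa$abbbababaaaaaaaa  a
   13  aaabaaa$abbbababaaaaaaaaa  a
   14  aabaaa$abbbababaaaaaaaaaa  a
   15  abaaa$abbbababaaaaaaaaaaa  a
   16  abaaaaaaaaaaaabaaa$abbbab  b
   17  ababaaaaaaaaaaaabaaa$abbb  b
   18  abbbababaaaaaaaaaaaabaaa$  $
   19  baaa$abbbababaaaaaaaaaaaa  a
   20  baaaaaaaaaaaabaaa$abbbaba  a
   21  babaaaaaaaaaaaabaaa$abbba  a
   22  bababaaaaaaaaaaaabaaa$abb  b
   23  bbababaaaaaaaaaaaabaaa$ab  b
   24  bbbababaaaaaaaaaaaabaaa$a  a

aaabbaaaaaaaaaaabb$aaabba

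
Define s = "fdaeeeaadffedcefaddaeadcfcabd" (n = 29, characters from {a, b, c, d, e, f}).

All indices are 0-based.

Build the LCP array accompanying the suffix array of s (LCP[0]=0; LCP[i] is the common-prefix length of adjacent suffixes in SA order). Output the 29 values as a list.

rank→(start, suffix):
  0 → (6, 'aadffedcefaddaeadcfcabd')
  1 → (26, 'abd')
  2 → (21, 'adcfcabd')
  3 → (16, 'addaeadcfcabd')
  4 → (7, 'adffedcefaddaeadcfcabd')
  5 → (19, 'aeadcfcabd')
  6 → (2, 'aeeeaadffedcefaddaeadcfcabd')
  7 → (27, 'bd')
  8 → (25, 'cabd')
  9 → (13, 'cefaddaeadcfcabd')
  10 → (23, 'cfcabd')
  11 → (28, 'd')
  12 → (18, 'daeadcfcabd')
  13 → (1, 'daeeeaadffedcefaddaeadcfcabd')
  14 → (12, 'dcefaddaeadcfcabd')
  15 → (22, 'dcfcabd')
  16 → (17, 'ddaeadcfcabd')
  17 → (8, 'dffedcefaddaeadcfcabd')
  18 → (5, 'eaadffedcefaddaeadcfcabd')
  19 → (20, 'eadcfcabd')
  20 → (11, 'edcefaddaeadcfcabd')
  21 → (4, 'eeaadffedcefaddaeadcfcabd')
  22 → (3, 'eeeaadffedcefaddaeadcfcabd')
  23 → (14, 'efaddaeadcfcabd')
  24 → (15, 'faddaeadcfcabd')
  25 → (24, 'fcabd')
  26 → (0, 'fdaeeeaadffedcefaddaeadcfcabd')
  27 → (10, 'fedcefaddaeadcfcabd')
  28 → (9, 'ffedcefaddaeadcfcabd')

SA = [6, 26, 21, 16, 7, 19, 2, 27, 25, 13, 23, 28, 18, 1, 12, 22, 17, 8, 5, 20, 11, 4, 3, 14, 15, 24, 0, 10, 9]
i: (SA[i-1],SA[i]) lcp shared
  1: (6,26) 1 'a'
  2: (26,21) 1 'a'
  3: (21,16) 2 'ad'
  4: (16,7) 2 'ad'
  5: (7,19) 1 'a'
  6: (19,2) 2 'ae'
  7: (2,27) 0 ''
  8: (27,25) 0 ''
  9: (25,13) 1 'c'
  10: (13,23) 1 'c'
  11: (23,28) 0 ''
  12: (28,18) 1 'd'
  13: (18,1) 3 'dae'
  14: (1,12) 1 'd'
  15: (12,22) 2 'dc'
  16: (22,17) 1 'd'
  17: (17,8) 1 'd'
  18: (8,5) 0 ''
  19: (5,20) 2 'ea'
  20: (20,11) 1 'e'
  21: (11,4) 1 'e'
  22: (4,3) 2 'ee'
  23: (3,14) 1 'e'
  24: (14,15) 0 ''
  25: (15,24) 1 'f'
  26: (24,0) 1 'f'
  27: (0,10) 1 'f'
  28: (10,9) 1 'f'

[0, 1, 1, 2, 2, 1, 2, 0, 0, 1, 1, 0, 1, 3, 1, 2, 1, 1, 0, 2, 1, 1, 2, 1, 0, 1, 1, 1, 1]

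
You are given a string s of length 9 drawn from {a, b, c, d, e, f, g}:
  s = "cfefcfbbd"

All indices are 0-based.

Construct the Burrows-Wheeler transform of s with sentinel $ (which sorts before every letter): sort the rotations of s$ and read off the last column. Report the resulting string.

rank  rotation    last
    0  $cfefcfbbd  d
    1  bbd$cfefcf  f
    2  bd$cfefcfb  b
    3  cfbbd$cfef  f
    4  cfefcfbbd$  $
    5  d$cfefcfbb  b
    6  efcfbbd$cf  f
    7  fbbd$cfefc  c
    8  fcfbbd$cfe  e
    9  fefcfbbd$c  c

dfbf$bfcec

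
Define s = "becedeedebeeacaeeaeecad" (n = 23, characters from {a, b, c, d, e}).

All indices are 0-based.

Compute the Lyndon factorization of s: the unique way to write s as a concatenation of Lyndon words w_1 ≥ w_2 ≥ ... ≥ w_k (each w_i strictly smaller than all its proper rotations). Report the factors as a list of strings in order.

emit factor 1: 'becedeedebee' (i=0, period=12)
emit factor 2: 'acaeeaeecad' (i=12, period=11)

["becedeedebee", "acaeeaeecad"]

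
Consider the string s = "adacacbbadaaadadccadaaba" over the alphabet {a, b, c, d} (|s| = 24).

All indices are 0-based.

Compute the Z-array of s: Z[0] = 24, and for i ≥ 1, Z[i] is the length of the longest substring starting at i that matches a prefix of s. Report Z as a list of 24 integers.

[24, 0, 1, 0, 1, 0, 0, 0, 3, 0, 1, 1, 3, 0, 2, 0, 0, 0, 3, 0, 1, 1, 0, 1]

Z[0]=24
i=1: outside box; Z[1]=0
i=2: outside box; Z[2]=1 grow→box=[2,3)
i=3: outside box; Z[3]=0
i=4: outside box; Z[4]=1 grow→box=[4,5)
i=5: outside box; Z[5]=0
i=6: outside box; Z[6]=0
i=7: outside box; Z[7]=0
i=8: outside box; Z[8]=3 grow→box=[8,11)
i=9: min(r-i=2, Z[1]=0)=0; Z[9]=0
i=10: min(r-i=1, Z[2]=1)=1; Z[10]=1
i=11: outside box; Z[11]=1 grow→box=[11,12)
i=12: outside box; Z[12]=3 grow→box=[12,15)
i=13: min(r-i=2, Z[1]=0)=0; Z[13]=0
i=14: min(r-i=1, Z[2]=1)=1; Z[14]=2 grow→box=[14,16)
i=15: min(r-i=1, Z[1]=0)=0; Z[15]=0
i=16: outside box; Z[16]=0
i=17: outside box; Z[17]=0
i=18: outside box; Z[18]=3 grow→box=[18,21)
i=19: min(r-i=2, Z[1]=0)=0; Z[19]=0
i=20: min(r-i=1, Z[2]=1)=1; Z[20]=1
i=21: outside box; Z[21]=1 grow→box=[21,22)
i=22: outside box; Z[22]=0
i=23: outside box; Z[23]=1 grow→box=[23,24)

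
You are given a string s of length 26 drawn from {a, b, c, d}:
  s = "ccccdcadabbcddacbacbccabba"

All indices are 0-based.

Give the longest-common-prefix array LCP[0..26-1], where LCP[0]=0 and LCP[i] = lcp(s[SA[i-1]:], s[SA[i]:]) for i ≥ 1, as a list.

[0, 1, 3, 1, 3, 1, 0, 2, 1, 2, 1, 2, 0, 2, 1, 2, 1, 2, 3, 2, 1, 2, 0, 2, 1, 1]

rank→(start, suffix):
  0 → (25, 'a')
  1 → (22, 'abba')
  2 → (8, 'abbcddacbacbccabba')
  3 → (14, 'acbacbccabba')
  4 → (17, 'acbccabba')
  5 → (6, 'adabbcddacbacbccabba')
  6 → (24, 'ba')
  7 → (16, 'bacbccabba')
  8 → (23, 'bba')
  9 → (9, 'bbcddacbacbccabba')
  10 → (19, 'bccabba')
  11 → (10, 'bcddacbacbccabba')
  12 → (21, 'cabba')
  13 → (5, 'cadabbcddacbacbccabba')
  14 → (15, 'cbacbccabba')
  15 → (18, 'cbccabba')
  16 → (20, 'ccabba')
  17 → (0, 'ccccdcadabbcddacbacbccabba')
  18 → (1, 'cccdcadabbcddacbacbccabba')
  19 → (2, 'ccdcadabbcddacbacbccabba')
  20 → (3, 'cdcadabbcddacbacbccabba')
  21 → (11, 'cddacbacbccabba')
  22 → (7, 'dabbcddacbacbccabba')
  23 → (13, 'dacbacbccabba')
  24 → (4, 'dcadabbcddacbacbccabba')
  25 → (12, 'ddacbacbccabba')

SA = [25, 22, 8, 14, 17, 6, 24, 16, 23, 9, 19, 10, 21, 5, 15, 18, 20, 0, 1, 2, 3, 11, 7, 13, 4, 12]
[i] adj suffixes → lcp
  [1] 25/22 → 1 ('a')
  [2] 22/8 → 3 ('abb')
  [3] 8/14 → 1 ('a')
  [4] 14/17 → 3 ('acb')
  [5] 17/6 → 1 ('a')
  [6] 6/24 → 0 ('')
  [7] 24/16 → 2 ('ba')
  [8] 16/23 → 1 ('b')
  [9] 23/9 → 2 ('bb')
  [10] 9/19 → 1 ('b')
  [11] 19/10 → 2 ('bc')
  [12] 10/21 → 0 ('')
  [13] 21/5 → 2 ('ca')
  [14] 5/15 → 1 ('c')
  [15] 15/18 → 2 ('cb')
  [16] 18/20 → 1 ('c')
  [17] 20/0 → 2 ('cc')
  [18] 0/1 → 3 ('ccc')
  [19] 1/2 → 2 ('cc')
  [20] 2/3 → 1 ('c')
  [21] 3/11 → 2 ('cd')
  [22] 11/7 → 0 ('')
  [23] 7/13 → 2 ('da')
  [24] 13/4 → 1 ('d')
  [25] 4/12 → 1 ('d')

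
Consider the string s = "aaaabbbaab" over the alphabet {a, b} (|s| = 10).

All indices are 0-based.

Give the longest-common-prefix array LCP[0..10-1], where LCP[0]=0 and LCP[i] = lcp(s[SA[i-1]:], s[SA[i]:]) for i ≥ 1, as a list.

rank→(start, suffix):
  0 → (0, 'aaaabbbaab')
  1 → (1, 'aaabbbaab')
  2 → (7, 'aab')
  3 → (2, 'aabbbaab')
  4 → (8, 'ab')
  5 → (3, 'abbbaab')
  6 → (9, 'b')
  7 → (6, 'baab')
  8 → (5, 'bbaab')
  9 → (4, 'bbbaab')

SA = [0, 1, 7, 2, 8, 3, 9, 6, 5, 4]
rank  pair      lcp
   1  s[0:],s[1:]  3  'aaa'
   2  s[1:],s[7:]  2  'aa'
   3  s[7:],s[2:]  3  'aab'
   4  s[2:],s[8:]  1  'a'
   5  s[8:],s[3:]  2  'ab'
   6  s[3:],s[9:]  0  ''
   7  s[9:],s[6:]  1  'b'
   8  s[6:],s[5:]  1  'b'
   9  s[5:],s[4:]  2  'bb'

[0, 3, 2, 3, 1, 2, 0, 1, 1, 2]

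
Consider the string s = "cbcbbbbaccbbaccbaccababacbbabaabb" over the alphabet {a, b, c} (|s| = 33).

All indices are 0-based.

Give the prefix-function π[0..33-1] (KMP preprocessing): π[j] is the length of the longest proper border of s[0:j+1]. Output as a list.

π[0] = 0
j=1 s[j]='b': π[1]=0 (border '')
j=2 s[j]='c': π[2]=1 (border 'c')
j=3 s[j]='b': π[3]=2 (border 'cb')
j=4 s[j]='b': k: 2→0; π[4]=0 (border '')
j=5 s[j]='b': π[5]=0 (border '')
j=6 s[j]='b': π[6]=0 (border '')
j=7 s[j]='a': π[7]=0 (border '')
j=8 s[j]='c': π[8]=1 (border 'c')
j=9 s[j]='c': k: 1→0; π[9]=1 (border 'c')
j=10 s[j]='b': π[10]=2 (border 'cb')
j=11 s[j]='b': k: 2→0; π[11]=0 (border '')
j=12 s[j]='a': π[12]=0 (border '')
j=13 s[j]='c': π[13]=1 (border 'c')
j=14 s[j]='c': k: 1→0; π[14]=1 (border 'c')
j=15 s[j]='b': π[15]=2 (border 'cb')
j=16 s[j]='a': k: 2→0; π[16]=0 (border '')
j=17 s[j]='c': π[17]=1 (border 'c')
j=18 s[j]='c': k: 1→0; π[18]=1 (border 'c')
j=19 s[j]='a': k: 1→0; π[19]=0 (border '')
j=20 s[j]='b': π[20]=0 (border '')
j=21 s[j]='a': π[21]=0 (border '')
j=22 s[j]='b': π[22]=0 (border '')
j=23 s[j]='a': π[23]=0 (border '')
j=24 s[j]='c': π[24]=1 (border 'c')
j=25 s[j]='b': π[25]=2 (border 'cb')
j=26 s[j]='b': k: 2→0; π[26]=0 (border '')
j=27 s[j]='a': π[27]=0 (border '')
j=28 s[j]='b': π[28]=0 (border '')
j=29 s[j]='a': π[29]=0 (border '')
j=30 s[j]='a': π[30]=0 (border '')
j=31 s[j]='b': π[31]=0 (border '')
j=32 s[j]='b': π[32]=0 (border '')

[0, 0, 1, 2, 0, 0, 0, 0, 1, 1, 2, 0, 0, 1, 1, 2, 0, 1, 1, 0, 0, 0, 0, 0, 1, 2, 0, 0, 0, 0, 0, 0, 0]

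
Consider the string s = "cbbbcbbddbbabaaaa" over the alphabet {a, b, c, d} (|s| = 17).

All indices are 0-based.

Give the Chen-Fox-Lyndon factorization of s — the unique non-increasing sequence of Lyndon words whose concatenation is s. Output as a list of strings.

["c", "bbbcbbdd", "b", "b", "ab", "a", "a", "a", "a"]

emit factor 1: 'c' (i=0, period=1)
emit factor 2: 'bbbcbbdd' (i=1, period=8)
emit factor 3: 'b' (i=9, period=1)
emit factor 4: 'b' (i=10, period=1)
emit factor 5: 'ab' (i=11, period=2)
emit factor 6: 'a' (i=13, period=1)
emit factor 7: 'a' (i=14, period=1)
emit factor 8: 'a' (i=15, period=1)
emit factor 9: 'a' (i=16, period=1)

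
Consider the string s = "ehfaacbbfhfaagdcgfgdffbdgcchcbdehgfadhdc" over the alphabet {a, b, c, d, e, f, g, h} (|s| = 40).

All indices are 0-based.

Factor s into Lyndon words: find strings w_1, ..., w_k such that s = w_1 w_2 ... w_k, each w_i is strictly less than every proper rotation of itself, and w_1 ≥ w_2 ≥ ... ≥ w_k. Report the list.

emit factor 1: 'ehf' (i=0, period=3)
emit factor 2: 'aacbbfhfaagdcgfgdffbdgcchcbdehgfadhdc' (i=3, period=37)

["ehf", "aacbbfhfaagdcgfgdffbdgcchcbdehgfadhdc"]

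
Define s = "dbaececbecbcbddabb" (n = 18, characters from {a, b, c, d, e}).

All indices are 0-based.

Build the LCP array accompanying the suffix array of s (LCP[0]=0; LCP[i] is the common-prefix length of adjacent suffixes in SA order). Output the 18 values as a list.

[0, 1, 0, 1, 1, 1, 1, 1, 0, 2, 2, 1, 0, 1, 1, 0, 3, 2]

sorted suffixes:
  #0 SA[0]=15  'abb'
  #1 SA[1]=2  'aececbecbcbddabb'
  #2 SA[2]=17  'b'
  #3 SA[3]=1  'baececbecbcbddabb'
  #4 SA[4]=16  'bb'
  #5 SA[5]=10  'bcbddabb'
  #6 SA[6]=12  'bddabb'
  #7 SA[7]=7  'becbcbddabb'
  #8 SA[8]=9  'cbcbddabb'
  #9 SA[9]=11  'cbddabb'
  #10 SA[10]=6  'cbecbcbddabb'
  #11 SA[11]=4  'cecbecbcbddabb'
  #12 SA[12]=14  'dabb'
  #13 SA[13]=0  'dbaececbecbcbddabb'
  #14 SA[14]=13  'ddabb'
  #15 SA[15]=8  'ecbcbddabb'
  #16 SA[16]=5  'ecbecbcbddabb'
  #17 SA[17]=3  'ececbecbcbddabb'

SA = [15, 2, 17, 1, 16, 10, 12, 7, 9, 11, 6, 4, 14, 0, 13, 8, 5, 3]
rank  pair      lcp
   1  s[15:],s[2:]  1  'a'
   2  s[2:],s[17:]  0  ''
   3  s[17:],s[1:]  1  'b'
   4  s[1:],s[16:]  1  'b'
   5  s[16:],s[10:]  1  'b'
   6  s[10:],s[12:]  1  'b'
   7  s[12:],s[7:]  1  'b'
   8  s[7:],s[9:]  0  ''
   9  s[9:],s[11:]  2  'cb'
  10  s[11:],s[6:]  2  'cb'
  11  s[6:],s[4:]  1  'c'
  12  s[4:],s[14:]  0  ''
  13  s[14:],s[0:]  1  'd'
  14  s[0:],s[13:]  1  'd'
  15  s[13:],s[8:]  0  ''
  16  s[8:],s[5:]  3  'ecb'
  17  s[5:],s[3:]  2  'ec'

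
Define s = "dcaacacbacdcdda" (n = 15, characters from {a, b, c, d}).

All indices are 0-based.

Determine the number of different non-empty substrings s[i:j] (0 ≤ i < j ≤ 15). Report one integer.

rank→(start, suffix):
  0 → (14, 'a')
  1 → (2, 'aacacbacdcdda')
  2 → (3, 'acacbacdcdda')
  3 → (5, 'acbacdcdda')
  4 → (8, 'acdcdda')
  5 → (7, 'bacdcdda')
  6 → (1, 'caacacbacdcdda')
  7 → (4, 'cacbacdcdda')
  8 → (6, 'cbacdcdda')
  9 → (9, 'cdcdda')
  10 → (11, 'cdda')
  11 → (13, 'da')
  12 → (0, 'dcaacacbacdcdda')
  13 → (10, 'dcdda')
  14 → (12, 'dda')

SA = [14, 2, 3, 5, 8, 7, 1, 4, 6, 9, 11, 13, 0, 10, 12]
rank  pair      lcp
   1  s[14:],s[2:]  1  'a'
   2  s[2:],s[3:]  1  'a'
   3  s[3:],s[5:]  2  'ac'
   4  s[5:],s[8:]  2  'ac'
   5  s[8:],s[7:]  0  ''
   6  s[7:],s[1:]  0  ''
   7  s[1:],s[4:]  2  'ca'
   8  s[4:],s[6:]  1  'c'
   9  s[6:],s[9:]  1  'c'
  10  s[9:],s[11:]  2  'cd'
  11  s[11:],s[13:]  0  ''
  12  s[13:],s[0:]  1  'd'
  13  s[0:],s[10:]  2  'dc'
  14  s[10:],s[12:]  1  'd'

n(n+1)/2 = 15·16/2 = 120
Σ LCP = 0 + 1 + 1 + 2 + 2 + 0 + 0 + 2 + 1 + 1 + 2 + 0 + 1 + 2 + 1 = 16
distinct = 120 − 16 = 104

104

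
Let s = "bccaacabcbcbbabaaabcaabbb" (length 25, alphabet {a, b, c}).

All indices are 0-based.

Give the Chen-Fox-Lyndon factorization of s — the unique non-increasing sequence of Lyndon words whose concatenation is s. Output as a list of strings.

["bcc", "aacabcbcbbab", "aaabcaabbb"]

emit factor 1: 'bcc' (i=0, period=3)
emit factor 2: 'aacabcbcbbab' (i=3, period=12)
emit factor 3: 'aaabcaabbb' (i=15, period=10)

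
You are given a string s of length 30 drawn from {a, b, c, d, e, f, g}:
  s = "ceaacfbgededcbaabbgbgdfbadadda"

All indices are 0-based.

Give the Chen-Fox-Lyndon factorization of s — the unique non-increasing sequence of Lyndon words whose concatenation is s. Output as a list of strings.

["ce", "aacfbgededcb", "aabbgbgdfbadadd", "a"]

emit factor 1: 'ce' (i=0, period=2)
emit factor 2: 'aacfbgededcb' (i=2, period=12)
emit factor 3: 'aabbgbgdfbadadd' (i=14, period=15)
emit factor 4: 'a' (i=29, period=1)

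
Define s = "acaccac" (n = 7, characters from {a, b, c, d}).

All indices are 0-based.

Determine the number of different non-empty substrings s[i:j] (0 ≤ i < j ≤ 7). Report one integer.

19

rank | idx | suffix
   0 |   5 | ac
   1 |   0 | acaccac
   2 |   2 | accac
   3 |   6 | c
   4 |   4 | cac
   5 |   1 | caccac
   6 |   3 | ccac

SA = [5, 0, 2, 6, 4, 1, 3]
rank  pair      lcp
   1  s[5:],s[0:]  2  'ac'
   2  s[0:],s[2:]  2  'ac'
   3  s[2:],s[6:]  0  ''
   4  s[6:],s[4:]  1  'c'
   5  s[4:],s[1:]  3  'cac'
   6  s[1:],s[3:]  1  'c'

n(n+1)/2 = 7·8/2 = 28
Σ LCP = 0 + 2 + 2 + 0 + 1 + 3 + 1 = 9
distinct = 28 − 9 = 19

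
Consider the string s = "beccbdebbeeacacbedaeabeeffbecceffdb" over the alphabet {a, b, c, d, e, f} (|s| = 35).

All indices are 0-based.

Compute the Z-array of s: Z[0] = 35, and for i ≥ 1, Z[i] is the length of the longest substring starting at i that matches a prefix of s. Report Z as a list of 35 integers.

Z[0]=35
i=1: fresh scan; Z[1]=0
i=2: fresh scan; Z[2]=0
i=3: fresh scan; Z[3]=0
i=4: fresh scan; Z[4]=1 extend→box=[4,5)
i=5: fresh scan; Z[5]=0
i=6: fresh scan; Z[6]=0
i=7: fresh scan; Z[7]=1 extend→box=[7,8)
i=8: fresh scan; Z[8]=2 extend→box=[8,10)
i=9: min(r-i=1, Z[1]=0)=0; Z[9]=0
i=10: fresh scan; Z[10]=0
i=11: fresh scan; Z[11]=0
i=12: fresh scan; Z[12]=0
i=13: fresh scan; Z[13]=0
i=14: fresh scan; Z[14]=0
i=15: fresh scan; Z[15]=2 extend→box=[15,17)
i=16: min(r-i=1, Z[1]=0)=0; Z[16]=0
i=17: fresh scan; Z[17]=0
i=18: fresh scan; Z[18]=0
i=19: fresh scan; Z[19]=0
i=20: fresh scan; Z[20]=0
i=21: fresh scan; Z[21]=2 extend→box=[21,23)
i=22: min(r-i=1, Z[1]=0)=0; Z[22]=0
i=23: fresh scan; Z[23]=0
i=24: fresh scan; Z[24]=0
i=25: fresh scan; Z[25]=0
i=26: fresh scan; Z[26]=4 extend→box=[26,30)
i=27: min(r-i=3, Z[1]=0)=0; Z[27]=0
i=28: min(r-i=2, Z[2]=0)=0; Z[28]=0
i=29: min(r-i=1, Z[3]=0)=0; Z[29]=0
i=30: fresh scan; Z[30]=0
i=31: fresh scan; Z[31]=0
i=32: fresh scan; Z[32]=0
i=33: fresh scan; Z[33]=0
i=34: fresh scan; Z[34]=1 extend→box=[34,35)

[35, 0, 0, 0, 1, 0, 0, 1, 2, 0, 0, 0, 0, 0, 0, 2, 0, 0, 0, 0, 0, 2, 0, 0, 0, 0, 4, 0, 0, 0, 0, 0, 0, 0, 1]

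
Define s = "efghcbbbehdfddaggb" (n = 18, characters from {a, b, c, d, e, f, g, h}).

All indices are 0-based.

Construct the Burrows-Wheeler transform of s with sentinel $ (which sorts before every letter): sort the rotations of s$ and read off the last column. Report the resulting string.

rank  rotation             last
    0  $efghcbbbehdfddaggb  b
    1  aggb$efghcbbbehdfdd  d
    2  b$efghcbbbehdfddagg  g
    3  bbbehdfddaggb$efghc  c
    4  bbehdfddaggb$efghcb  b
    5  behdfddaggb$efghcbb  b
    6  cbbbehdfddaggb$efgh  h
    7  daggb$efghcbbbehdfd  d
    8  ddaggb$efghcbbbehdf  f
    9  dfddaggb$efghcbbbeh  h
   10  efghcbbbehdfddaggb$  $
   11  ehdfddaggb$efghcbbb  b
   12  fddaggb$efghcbbbehd  d
   13  fghcbbbehdfddaggb$e  e
   14  gb$efghcbbbehdfddag  g
   15  ggb$efghcbbbehdfdda  a
   16  ghcbbbehdfddaggb$ef  f
   17  hcbbbehdfddaggb$efg  g
   18  hdfddaggb$efghcbbbe  e

bdgcbbhdfh$bdegafge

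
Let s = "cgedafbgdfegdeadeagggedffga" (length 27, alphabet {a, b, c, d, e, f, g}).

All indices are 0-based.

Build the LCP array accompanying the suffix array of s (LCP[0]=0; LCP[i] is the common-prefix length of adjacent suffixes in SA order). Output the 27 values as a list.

sorted suffixes:
  #0 SA[0]=26  'a'
  #1 SA[1]=14  'adeagggedffga'
  #2 SA[2]=4  'afbgdfegdeadeagggedffga'
  #3 SA[3]=17  'agggedffga'
  #4 SA[4]=6  'bgdfegdeadeagggedffga'
  #5 SA[5]=0  'cgedafbgdfegdeadeagggedffga'
  #6 SA[6]=3  'dafbgdfegdeadeagggedffga'
  #7 SA[7]=12  'deadeagggedffga'
  #8 SA[8]=15  'deagggedffga'
  #9 SA[9]=8  'dfegdeadeagggedffga'
  #10 SA[10]=22  'dffga'
  #11 SA[11]=13  'eadeagggedffga'
  #12 SA[12]=16  'eagggedffga'
  #13 SA[13]=2  'edafbgdfegdeadeagggedffga'
  #14 SA[14]=21  'edffga'
  #15 SA[15]=10  'egdeadeagggedffga'
  #16 SA[16]=5  'fbgdfegdeadeagggedffga'
  #17 SA[17]=9  'fegdeadeagggedffga'
  #18 SA[18]=23  'ffga'
  #19 SA[19]=24  'fga'
  #20 SA[20]=25  'ga'
  #21 SA[21]=11  'gdeadeagggedffga'
  #22 SA[22]=7  'gdfegdeadeagggedffga'
  #23 SA[23]=1  'gedafbgdfegdeadeagggedffga'
  #24 SA[24]=20  'gedffga'
  #25 SA[25]=19  'ggedffga'
  #26 SA[26]=18  'gggedffga'

SA = [26, 14, 4, 17, 6, 0, 3, 12, 15, 8, 22, 13, 16, 2, 21, 10, 5, 9, 23, 24, 25, 11, 7, 1, 20, 19, 18]
rank  pair      lcp
   1  s[26:],s[14:]  1  'a'
   2  s[14:],s[4:]  1  'a'
   3  s[4:],s[17:]  1  'a'
   4  s[17:],s[6:]  0  ''
   5  s[6:],s[0:]  0  ''
   6  s[0:],s[3:]  0  ''
   7  s[3:],s[12:]  1  'd'
   8  s[12:],s[15:]  3  'dea'
   9  s[15:],s[8:]  1  'd'
  10  s[8:],s[22:]  2  'df'
  11  s[22:],s[13:]  0  ''
  12  s[13:],s[16:]  2  'ea'
  13  s[16:],s[2:]  1  'e'
  14  s[2:],s[21:]  2  'ed'
  15  s[21:],s[10:]  1  'e'
  16  s[10:],s[5:]  0  ''
  17  s[5:],s[9:]  1  'f'
  18  s[9:],s[23:]  1  'f'
  19  s[23:],s[24:]  1  'f'
  20  s[24:],s[25:]  0  ''
  21  s[25:],s[11:]  1  'g'
  22  s[11:],s[7:]  2  'gd'
  23  s[7:],s[1:]  1  'g'
  24  s[1:],s[20:]  3  'ged'
  25  s[20:],s[19:]  1  'g'
  26  s[19:],s[18:]  2  'gg'

[0, 1, 1, 1, 0, 0, 0, 1, 3, 1, 2, 0, 2, 1, 2, 1, 0, 1, 1, 1, 0, 1, 2, 1, 3, 1, 2]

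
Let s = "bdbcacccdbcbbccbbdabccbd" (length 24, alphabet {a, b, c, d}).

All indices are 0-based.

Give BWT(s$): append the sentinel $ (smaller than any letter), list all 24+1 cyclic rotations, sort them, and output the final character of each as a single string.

rank  rotation                   last
    0  $bdbcacccdbcbbccbbdabccbd  d
    1  abccbd$bdbcacccdbcbbccbbd  d
    2  acccdbcbbccbbdabccbd$bdbc  c
    3  bbccbbdabccbd$bdbcacccdbc  c
    4  bbdabccbd$bdbcacccdbcbbcc  c
    5  bcacccdbcbbccbbdabccbd$bd  d
    6  bcbbccbbdabccbd$bdbcacccd  d
    7  bccbbdabccbd$bdbcacccdbcb  b
    8  bccbd$bdbcacccdbcbbccbbda  a
    9  bd$bdbcacccdbcbbccbbdabcc  c
   10  bdabccbd$bdbcacccdbcbbccb  b
   11  bdbcacccdbcbbccbbdabccbd$  $
   12  cacccdbcbbccbbdabccbd$bdb  b
   13  cbbccbbdabccbd$bdbcacccdb  b
   14  cbbdabccbd$bdbcacccdbcbbc  c
   15  cbd$bdbcacccdbcbbccbbdabc  c
   16  ccbbdabccbd$bdbcacccdbcbb  b
   17  ccbd$bdbcacccdbcbbccbbdab  b
   18  cccdbcbbccbbdabccbd$bdbca  a
   19  ccdbcbbccbbdabccbd$bdbcac  c
   20  cdbcbbccbbdabccbd$bdbcacc  c
   21  d$bdbcacccdbcbbccbbdabccb  b
   22  dabccbd$bdbcacccdbcbbccbb  b
   23  dbcacccdbcbbccbbdabccbd$b  b
   24  dbcbbccbbdabccbd$bdbcaccc  c

ddcccddbacb$bbccbbaccbbbc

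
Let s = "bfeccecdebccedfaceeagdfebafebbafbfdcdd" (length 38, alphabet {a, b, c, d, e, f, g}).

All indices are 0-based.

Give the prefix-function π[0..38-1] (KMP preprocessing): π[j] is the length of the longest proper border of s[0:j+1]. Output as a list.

π[0] = 0
j=1 s[j]='f': π[1]=0 (border '')
j=2 s[j]='e': π[2]=0 (border '')
j=3 s[j]='c': π[3]=0 (border '')
j=4 s[j]='c': π[4]=0 (border '')
j=5 s[j]='e': π[5]=0 (border '')
j=6 s[j]='c': π[6]=0 (border '')
j=7 s[j]='d': π[7]=0 (border '')
j=8 s[j]='e': π[8]=0 (border '')
j=9 s[j]='b': π[9]=1 (border 'b')
j=10 s[j]='c': k: 1→0; π[10]=0 (border '')
j=11 s[j]='c': π[11]=0 (border '')
j=12 s[j]='e': π[12]=0 (border '')
j=13 s[j]='d': π[13]=0 (border '')
j=14 s[j]='f': π[14]=0 (border '')
j=15 s[j]='a': π[15]=0 (border '')
j=16 s[j]='c': π[16]=0 (border '')
j=17 s[j]='e': π[17]=0 (border '')
j=18 s[j]='e': π[18]=0 (border '')
j=19 s[j]='a': π[19]=0 (border '')
j=20 s[j]='g': π[20]=0 (border '')
j=21 s[j]='d': π[21]=0 (border '')
j=22 s[j]='f': π[22]=0 (border '')
j=23 s[j]='e': π[23]=0 (border '')
j=24 s[j]='b': π[24]=1 (border 'b')
j=25 s[j]='a': k: 1→0; π[25]=0 (border '')
j=26 s[j]='f': π[26]=0 (border '')
j=27 s[j]='e': π[27]=0 (border '')
j=28 s[j]='b': π[28]=1 (border 'b')
j=29 s[j]='b': k: 1→0; π[29]=1 (border 'b')
j=30 s[j]='a': k: 1→0; π[30]=0 (border '')
j=31 s[j]='f': π[31]=0 (border '')
j=32 s[j]='b': π[32]=1 (border 'b')
j=33 s[j]='f': π[33]=2 (border 'bf')
j=34 s[j]='d': k: 2→0; π[34]=0 (border '')
j=35 s[j]='c': π[35]=0 (border '')
j=36 s[j]='d': π[36]=0 (border '')
j=37 s[j]='d': π[37]=0 (border '')

[0, 0, 0, 0, 0, 0, 0, 0, 0, 1, 0, 0, 0, 0, 0, 0, 0, 0, 0, 0, 0, 0, 0, 0, 1, 0, 0, 0, 1, 1, 0, 0, 1, 2, 0, 0, 0, 0]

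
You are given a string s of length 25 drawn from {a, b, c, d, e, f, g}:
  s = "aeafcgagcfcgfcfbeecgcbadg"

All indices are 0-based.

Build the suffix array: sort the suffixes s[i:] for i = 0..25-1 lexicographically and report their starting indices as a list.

rank→(start, suffix):
  0 → (22, 'adg')
  1 → (0, 'aeafcgagcfcgfcfbeecgcbadg')
  2 → (2, 'afcgagcfcgfcfbeecgcbadg')
  3 → (6, 'agcfcgfcfbeecgcbadg')
  4 → (21, 'badg')
  5 → (15, 'beecgcbadg')
  6 → (20, 'cbadg')
  7 → (13, 'cfbeecgcbadg')
  8 → (8, 'cfcgfcfbeecgcbadg')
  9 → (4, 'cgagcfcgfcfbeecgcbadg')
  10 → (18, 'cgcbadg')
  11 → (10, 'cgfcfbeecgcbadg')
  12 → (23, 'dg')
  13 → (1, 'eafcgagcfcgfcfbeecgcbadg')
  14 → (17, 'ecgcbadg')
  15 → (16, 'eecgcbadg')
  16 → (14, 'fbeecgcbadg')
  17 → (12, 'fcfbeecgcbadg')
  18 → (3, 'fcgagcfcgfcfbeecgcbadg')
  19 → (9, 'fcgfcfbeecgcbadg')
  20 → (24, 'g')
  21 → (5, 'gagcfcgfcfbeecgcbadg')
  22 → (19, 'gcbadg')
  23 → (7, 'gcfcgfcfbeecgcbadg')
  24 → (11, 'gfcfbeecgcbadg')

[22, 0, 2, 6, 21, 15, 20, 13, 8, 4, 18, 10, 23, 1, 17, 16, 14, 12, 3, 9, 24, 5, 19, 7, 11]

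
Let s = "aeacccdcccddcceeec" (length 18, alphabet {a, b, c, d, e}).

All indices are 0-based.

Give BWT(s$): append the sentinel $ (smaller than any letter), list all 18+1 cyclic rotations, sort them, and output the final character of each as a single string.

rank  rotation             last
    0  $aeacccdcccddcceeec  c
    1  acccdcccddcceeec$ae  e
    2  aeacccdcccddcceeec$  $
    3  c$aeacccdcccddcceee  e
    4  cccdcccddcceeec$aea  a
    5  cccddcceeec$aeacccd  d
    6  ccdcccddcceeec$aeac  c
    7  ccddcceeec$aeacccdc  c
    8  cceeec$aeacccdcccdd  d
    9  cdcccddcceeec$aeacc  c
   10  cddcceeec$aeacccdcc  c
   11  ceeec$aeacccdcccddc  c
   12  dcccddcceeec$aeaccc  c
   13  dcceeec$aeacccdcccd  d
   14  ddcceeec$aeacccdccc  c
   15  eacccdcccddcceeec$a  a
   16  ec$aeacccdcccddccee  e
   17  eec$aeacccdcccddcce  e
   18  eeec$aeacccdcccddcc  c

ce$eadccdccccdcaeec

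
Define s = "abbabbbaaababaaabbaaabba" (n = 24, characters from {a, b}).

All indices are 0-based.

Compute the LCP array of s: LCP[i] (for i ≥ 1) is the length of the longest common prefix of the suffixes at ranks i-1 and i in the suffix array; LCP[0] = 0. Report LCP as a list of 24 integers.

rank→(start, suffix):
  0 → (23, 'a')
  1 → (7, 'aaababaaabbaaabba')
  2 → (18, 'aaabba')
  3 → (13, 'aaabbaaabba')
  4 → (8, 'aababaaabbaaabba')
  5 → (19, 'aabba')
  6 → (14, 'aabbaaabba')
  7 → (11, 'abaaabbaaabba')
  8 → (9, 'ababaaabbaaabba')
  9 → (20, 'abba')
  10 → (15, 'abbaaabba')
  11 → (0, 'abbabbbaaababaaabbaaabba')
  12 → (3, 'abbbaaababaaabbaaabba')
  13 → (22, 'ba')
  14 → (6, 'baaababaaabbaaabba')
  15 → (17, 'baaabba')
  16 → (12, 'baaabbaaabba')
  17 → (10, 'babaaabbaaabba')
  18 → (2, 'babbbaaababaaabbaaabba')
  19 → (21, 'bba')
  20 → (5, 'bbaaababaaabbaaabba')
  21 → (16, 'bbaaabba')
  22 → (1, 'bbabbbaaababaaabbaaabba')
  23 → (4, 'bbbaaababaaabbaaabba')

SA = [23, 7, 18, 13, 8, 19, 14, 11, 9, 20, 15, 0, 3, 22, 6, 17, 12, 10, 2, 21, 5, 16, 1, 4]
[i] adj suffixes → lcp
  [1] 23/7 → 1 ('a')
  [2] 7/18 → 4 ('aaab')
  [3] 18/13 → 6 ('aaabba')
  [4] 13/8 → 2 ('aa')
  [5] 8/19 → 3 ('aab')
  [6] 19/14 → 5 ('aabba')
  [7] 14/11 → 1 ('a')
  [8] 11/9 → 3 ('aba')
  [9] 9/20 → 2 ('ab')
  [10] 20/15 → 4 ('abba')
  [11] 15/0 → 4 ('abba')
  [12] 0/3 → 3 ('abb')
  [13] 3/22 → 0 ('')
  [14] 22/6 → 2 ('ba')
  [15] 6/17 → 5 ('baaab')
  [16] 17/12 → 7 ('baaabba')
  [17] 12/10 → 2 ('ba')
  [18] 10/2 → 3 ('bab')
  [19] 2/21 → 1 ('b')
  [20] 21/5 → 3 ('bba')
  [21] 5/16 → 6 ('bbaaab')
  [22] 16/1 → 3 ('bba')
  [23] 1/4 → 2 ('bb')

[0, 1, 4, 6, 2, 3, 5, 1, 3, 2, 4, 4, 3, 0, 2, 5, 7, 2, 3, 1, 3, 6, 3, 2]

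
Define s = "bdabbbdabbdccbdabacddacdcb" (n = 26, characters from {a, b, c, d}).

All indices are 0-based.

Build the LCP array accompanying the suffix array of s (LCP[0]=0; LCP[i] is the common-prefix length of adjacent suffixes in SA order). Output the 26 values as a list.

[0, 2, 3, 1, 3, 0, 1, 1, 2, 3, 1, 4, 5, 2, 0, 2, 1, 1, 2, 0, 3, 4, 2, 1, 2, 1]

sorted suffixes:
  #0 SA[0]=15  'abacddacdcb'
  #1 SA[1]=2  'abbbdabbdccbdabacddacdcb'
  #2 SA[2]=7  'abbdccbdabacddacdcb'
  #3 SA[3]=21  'acdcb'
  #4 SA[4]=17  'acddacdcb'
  #5 SA[5]=25  'b'
  #6 SA[6]=16  'bacddacdcb'
  #7 SA[7]=3  'bbbdabbdccbdabacddacdcb'
  #8 SA[8]=4  'bbdabbdccbdabacddacdcb'
  #9 SA[9]=8  'bbdccbdabacddacdcb'
  #10 SA[10]=13  'bdabacddacdcb'
  #11 SA[11]=0  'bdabbbdabbdccbdabacddacdcb'
  #12 SA[12]=5  'bdabbdccbdabacddacdcb'
  #13 SA[13]=9  'bdccbdabacddacdcb'
  #14 SA[14]=24  'cb'
  #15 SA[15]=12  'cbdabacddacdcb'
  #16 SA[16]=11  'ccbdabacddacdcb'
  #17 SA[17]=22  'cdcb'
  #18 SA[18]=18  'cddacdcb'
  #19 SA[19]=14  'dabacddacdcb'
  #20 SA[20]=1  'dabbbdabbdccbdabacddacdcb'
  #21 SA[21]=6  'dabbdccbdabacddacdcb'
  #22 SA[22]=20  'dacdcb'
  #23 SA[23]=23  'dcb'
  #24 SA[24]=10  'dccbdabacddacdcb'
  #25 SA[25]=19  'ddacdcb'

SA = [15, 2, 7, 21, 17, 25, 16, 3, 4, 8, 13, 0, 5, 9, 24, 12, 11, 22, 18, 14, 1, 6, 20, 23, 10, 19]
[i] adj suffixes → lcp
  [1] 15/2 → 2 ('ab')
  [2] 2/7 → 3 ('abb')
  [3] 7/21 → 1 ('a')
  [4] 21/17 → 3 ('acd')
  [5] 17/25 → 0 ('')
  [6] 25/16 → 1 ('b')
  [7] 16/3 → 1 ('b')
  [8] 3/4 → 2 ('bb')
  [9] 4/8 → 3 ('bbd')
  [10] 8/13 → 1 ('b')
  [11] 13/0 → 4 ('bdab')
  [12] 0/5 → 5 ('bdabb')
  [13] 5/9 → 2 ('bd')
  [14] 9/24 → 0 ('')
  [15] 24/12 → 2 ('cb')
  [16] 12/11 → 1 ('c')
  [17] 11/22 → 1 ('c')
  [18] 22/18 → 2 ('cd')
  [19] 18/14 → 0 ('')
  [20] 14/1 → 3 ('dab')
  [21] 1/6 → 4 ('dabb')
  [22] 6/20 → 2 ('da')
  [23] 20/23 → 1 ('d')
  [24] 23/10 → 2 ('dc')
  [25] 10/19 → 1 ('d')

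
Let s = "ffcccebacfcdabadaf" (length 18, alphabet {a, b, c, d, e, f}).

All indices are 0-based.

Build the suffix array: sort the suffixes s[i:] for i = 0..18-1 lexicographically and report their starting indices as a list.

[12, 7, 14, 16, 6, 13, 2, 3, 10, 4, 8, 11, 15, 5, 17, 1, 9, 0]

rank→(start, suffix):
  0 → (12, 'abadaf')
  1 → (7, 'acfcdabadaf')
  2 → (14, 'adaf')
  3 → (16, 'af')
  4 → (6, 'bacfcdabadaf')
  5 → (13, 'badaf')
  6 → (2, 'cccebacfcdabadaf')
  7 → (3, 'ccebacfcdabadaf')
  8 → (10, 'cdabadaf')
  9 → (4, 'cebacfcdabadaf')
  10 → (8, 'cfcdabadaf')
  11 → (11, 'dabadaf')
  12 → (15, 'daf')
  13 → (5, 'ebacfcdabadaf')
  14 → (17, 'f')
  15 → (1, 'fcccebacfcdabadaf')
  16 → (9, 'fcdabadaf')
  17 → (0, 'ffcccebacfcdabadaf')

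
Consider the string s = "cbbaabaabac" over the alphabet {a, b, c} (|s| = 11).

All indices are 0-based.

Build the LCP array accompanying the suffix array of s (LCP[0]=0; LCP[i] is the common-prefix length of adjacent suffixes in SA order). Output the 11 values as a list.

[0, 4, 1, 3, 1, 0, 5, 2, 1, 0, 1]

sorted suffixes:
  #0 SA[0]=3  'aabaabac'
  #1 SA[1]=6  'aabac'
  #2 SA[2]=4  'abaabac'
  #3 SA[3]=7  'abac'
  #4 SA[4]=9  'ac'
  #5 SA[5]=2  'baabaabac'
  #6 SA[6]=5  'baabac'
  #7 SA[7]=8  'bac'
  #8 SA[8]=1  'bbaabaabac'
  #9 SA[9]=10  'c'
  #10 SA[10]=0  'cbbaabaabac'

SA = [3, 6, 4, 7, 9, 2, 5, 8, 1, 10, 0]
[i] adj suffixes → lcp
  [1] 3/6 → 4 ('aaba')
  [2] 6/4 → 1 ('a')
  [3] 4/7 → 3 ('aba')
  [4] 7/9 → 1 ('a')
  [5] 9/2 → 0 ('')
  [6] 2/5 → 5 ('baaba')
  [7] 5/8 → 2 ('ba')
  [8] 8/1 → 1 ('b')
  [9] 1/10 → 0 ('')
  [10] 10/0 → 1 ('c')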